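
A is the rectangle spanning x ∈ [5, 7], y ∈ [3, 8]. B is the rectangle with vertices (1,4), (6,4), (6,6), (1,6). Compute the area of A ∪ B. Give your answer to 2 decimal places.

By inclusion–exclusion:
Individual areas: |A| = 10, |B| = 10.
|A∩B|: x∈[5,6], y∈[4,6] → 1·2 = 2.
|A ∪ B| = 20 − 2 = 18.00.

18.00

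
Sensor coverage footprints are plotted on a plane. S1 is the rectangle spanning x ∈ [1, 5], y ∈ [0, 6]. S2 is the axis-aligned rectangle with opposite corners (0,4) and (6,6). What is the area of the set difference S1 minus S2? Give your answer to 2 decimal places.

16.00

|S1∩S2|: x∈[1,5], y∈[4,6] → 4·2 = 8.
|S1| = 24.
|S1 ∖ S2| = |S1| − |S1∩S2| = 24 − 8 = 16.00.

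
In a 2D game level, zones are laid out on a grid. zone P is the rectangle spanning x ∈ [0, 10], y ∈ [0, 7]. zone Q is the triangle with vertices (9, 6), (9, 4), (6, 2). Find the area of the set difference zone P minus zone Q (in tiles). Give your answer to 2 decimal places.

67.00

|zone P| = 70, |zone P∩zone Q| = 3.
|zone P ∖ zone Q| = |zone P| − |zone P∩zone Q| = 70 − 3 = 67.00.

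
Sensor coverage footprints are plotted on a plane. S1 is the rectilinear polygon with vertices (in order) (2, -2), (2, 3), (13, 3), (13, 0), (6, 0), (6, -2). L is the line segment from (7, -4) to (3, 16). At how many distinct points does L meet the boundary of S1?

2

The segment meets the boundary at (6.2,0), (5.6,3).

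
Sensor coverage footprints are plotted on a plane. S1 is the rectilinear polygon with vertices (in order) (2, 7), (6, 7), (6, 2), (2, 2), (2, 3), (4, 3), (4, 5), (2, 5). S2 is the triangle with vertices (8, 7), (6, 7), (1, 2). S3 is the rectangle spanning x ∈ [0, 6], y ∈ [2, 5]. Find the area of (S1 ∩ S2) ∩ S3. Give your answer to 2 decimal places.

0.57

|S1 ∩ S2| = 2.3429.
|(S1 ∩ S2) ∩ S3| = 0.57.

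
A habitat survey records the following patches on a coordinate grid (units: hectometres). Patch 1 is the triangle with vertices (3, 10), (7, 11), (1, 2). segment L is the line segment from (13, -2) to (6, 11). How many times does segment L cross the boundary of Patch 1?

The segment meets the boundary at (6.447,10.17), (6.119,10.78).

2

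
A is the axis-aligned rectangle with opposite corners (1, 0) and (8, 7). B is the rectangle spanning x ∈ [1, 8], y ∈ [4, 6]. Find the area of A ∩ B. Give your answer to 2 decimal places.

14.00

|A∩B|: x∈[1,8], y∈[4,6] → 7·2 = 14.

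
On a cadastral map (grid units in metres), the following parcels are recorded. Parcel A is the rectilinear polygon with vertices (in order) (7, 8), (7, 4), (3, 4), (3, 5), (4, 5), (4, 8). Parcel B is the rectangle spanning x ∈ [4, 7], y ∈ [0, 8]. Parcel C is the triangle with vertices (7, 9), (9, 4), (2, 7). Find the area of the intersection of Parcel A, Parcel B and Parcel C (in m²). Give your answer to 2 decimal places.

7.45

The intersection is the polygon with vertices (4,7.8), (4.5,8), (7,8), (7,4.857), (4,6.143).
By the shoelace formula its area is 7.45.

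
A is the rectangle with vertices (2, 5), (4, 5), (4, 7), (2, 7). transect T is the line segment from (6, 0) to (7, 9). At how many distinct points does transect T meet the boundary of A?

The segment lies entirely outside A and never meets its boundary.

0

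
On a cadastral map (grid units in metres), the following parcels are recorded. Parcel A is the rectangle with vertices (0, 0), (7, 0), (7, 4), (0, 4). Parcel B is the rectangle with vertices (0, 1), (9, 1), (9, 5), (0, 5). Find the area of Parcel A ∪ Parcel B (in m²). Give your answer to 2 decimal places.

43.00

By inclusion–exclusion:
Individual areas: |Parcel A| = 28, |Parcel B| = 36.
|Parcel A∩Parcel B|: x∈[0,7], y∈[1,4] → 7·3 = 21.
|Parcel A ∪ Parcel B| = 64 − 21 = 43.00.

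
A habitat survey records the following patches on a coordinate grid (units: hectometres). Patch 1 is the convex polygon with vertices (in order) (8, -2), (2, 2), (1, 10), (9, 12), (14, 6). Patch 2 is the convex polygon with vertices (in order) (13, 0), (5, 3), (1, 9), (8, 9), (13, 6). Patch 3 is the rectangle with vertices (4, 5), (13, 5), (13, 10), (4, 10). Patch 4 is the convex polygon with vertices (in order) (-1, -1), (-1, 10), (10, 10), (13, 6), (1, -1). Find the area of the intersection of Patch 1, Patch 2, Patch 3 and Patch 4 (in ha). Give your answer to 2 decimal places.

27.64

The intersection is the polygon with vertices (13,6), (11.286,5), (4,5), (4,9), (8,9).
By the shoelace formula its area is 27.64.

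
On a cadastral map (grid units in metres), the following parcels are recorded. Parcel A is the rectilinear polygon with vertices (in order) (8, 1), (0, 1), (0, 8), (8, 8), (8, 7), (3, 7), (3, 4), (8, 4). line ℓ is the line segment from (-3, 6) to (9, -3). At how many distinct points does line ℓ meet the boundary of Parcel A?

The segment meets the boundary at (3.667,1), (0,3.75).

2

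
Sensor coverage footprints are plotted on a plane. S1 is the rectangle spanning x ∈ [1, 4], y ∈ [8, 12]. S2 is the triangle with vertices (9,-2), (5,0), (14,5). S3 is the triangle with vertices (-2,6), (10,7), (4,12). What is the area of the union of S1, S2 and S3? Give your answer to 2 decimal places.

56.50

By inclusion–exclusion:
Individual areas: |S1| = 12, |S2| = 19, |S3| = 33.
|S1∩S2| = 0.
|S1∩S3| = 7.5.
|S2∩S3| = 0.
|S1∩S2∩S3| = 0.
|S1 ∪ S2 ∪ S3| = 64 − 7.5 + 0 = 56.50.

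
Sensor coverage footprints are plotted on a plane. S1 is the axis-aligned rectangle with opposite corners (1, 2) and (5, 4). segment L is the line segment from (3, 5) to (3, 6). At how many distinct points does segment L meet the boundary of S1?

The segment lies entirely outside S1 and never meets its boundary.

0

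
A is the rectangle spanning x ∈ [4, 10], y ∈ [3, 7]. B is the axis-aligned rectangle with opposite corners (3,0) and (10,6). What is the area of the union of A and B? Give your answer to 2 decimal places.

48.00

By inclusion–exclusion:
Individual areas: |A| = 24, |B| = 42.
|A∩B|: x∈[4,10], y∈[3,6] → 6·3 = 18.
|A ∪ B| = 66 − 18 = 48.00.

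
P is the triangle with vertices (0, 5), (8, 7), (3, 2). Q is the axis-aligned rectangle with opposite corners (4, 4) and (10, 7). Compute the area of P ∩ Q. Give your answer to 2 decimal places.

5.50

The intersection is the polygon with vertices (8,7), (5,4), (4,4), (4,6).
By the shoelace formula its area is 5.50.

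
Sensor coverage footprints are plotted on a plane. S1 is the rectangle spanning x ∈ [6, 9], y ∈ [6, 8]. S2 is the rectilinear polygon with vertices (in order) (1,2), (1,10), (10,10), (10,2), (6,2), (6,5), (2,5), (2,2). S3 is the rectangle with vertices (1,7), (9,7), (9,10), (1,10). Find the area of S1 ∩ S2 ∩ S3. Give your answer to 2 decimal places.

The intersection is the polygon with vertices (6,8), (9,8), (9,7), (6,7).
By the shoelace formula its area is 3.00.

3.00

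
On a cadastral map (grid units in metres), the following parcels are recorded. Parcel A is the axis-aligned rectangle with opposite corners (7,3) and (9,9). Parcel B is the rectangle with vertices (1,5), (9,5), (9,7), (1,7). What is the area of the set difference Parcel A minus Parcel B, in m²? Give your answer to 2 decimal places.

|Parcel A∩Parcel B|: x∈[7,9], y∈[5,7] → 2·2 = 4.
|Parcel A| = 12.
|Parcel A ∖ Parcel B| = |Parcel A| − |Parcel A∩Parcel B| = 12 − 4 = 8.00.

8.00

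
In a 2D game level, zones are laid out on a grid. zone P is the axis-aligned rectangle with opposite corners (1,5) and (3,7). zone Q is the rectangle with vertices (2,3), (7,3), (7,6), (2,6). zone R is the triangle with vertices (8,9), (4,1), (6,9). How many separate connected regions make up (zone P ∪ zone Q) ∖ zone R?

(zone P ∪ zone Q) ∖ zone R splits into 2 disjoint pieces (area 11.625, area 3.75).

2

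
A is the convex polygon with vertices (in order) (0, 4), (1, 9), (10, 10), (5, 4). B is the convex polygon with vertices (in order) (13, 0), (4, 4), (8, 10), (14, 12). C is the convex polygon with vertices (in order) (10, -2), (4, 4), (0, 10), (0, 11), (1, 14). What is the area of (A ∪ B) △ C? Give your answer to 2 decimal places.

|A ∪ B| = 98.24.
|(A ∪ B) ∩ C| = 16.8183.
|(A ∪ B) △ C| = 98.24 + 32.5 − 33.6365 = 97.10.

97.10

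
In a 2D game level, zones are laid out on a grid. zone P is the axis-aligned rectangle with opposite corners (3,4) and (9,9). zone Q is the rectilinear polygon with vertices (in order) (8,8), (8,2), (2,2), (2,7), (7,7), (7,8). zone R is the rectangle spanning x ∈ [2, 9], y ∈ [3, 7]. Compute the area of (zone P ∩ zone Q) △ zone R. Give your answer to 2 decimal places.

14.00

|zone P ∩ zone Q| = 16.
|(zone P ∩ zone Q) ∩ zone R| = 15.
|(zone P ∩ zone Q) △ zone R| = 16 + 28 − 30 = 14.00.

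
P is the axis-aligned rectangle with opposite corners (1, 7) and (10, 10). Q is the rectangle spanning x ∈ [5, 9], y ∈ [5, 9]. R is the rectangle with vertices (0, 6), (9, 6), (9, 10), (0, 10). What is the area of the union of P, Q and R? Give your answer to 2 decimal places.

By inclusion–exclusion:
Individual areas: |P| = 27, |Q| = 16, |R| = 36.
|P∩Q|: x∈[5,9], y∈[7,9] → 4·2 = 8.
|P∩R|: x∈[1,9], y∈[7,10] → 8·3 = 24.
|Q∩R|: x∈[5,9], y∈[6,9] → 4·3 = 12.
|P∩Q∩R| = 8.
|P ∪ Q ∪ R| = 79 − 44 + 8 = 43.00.

43.00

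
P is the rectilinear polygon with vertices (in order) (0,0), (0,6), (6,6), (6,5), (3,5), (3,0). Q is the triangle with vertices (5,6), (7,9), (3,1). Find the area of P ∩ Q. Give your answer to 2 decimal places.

0.45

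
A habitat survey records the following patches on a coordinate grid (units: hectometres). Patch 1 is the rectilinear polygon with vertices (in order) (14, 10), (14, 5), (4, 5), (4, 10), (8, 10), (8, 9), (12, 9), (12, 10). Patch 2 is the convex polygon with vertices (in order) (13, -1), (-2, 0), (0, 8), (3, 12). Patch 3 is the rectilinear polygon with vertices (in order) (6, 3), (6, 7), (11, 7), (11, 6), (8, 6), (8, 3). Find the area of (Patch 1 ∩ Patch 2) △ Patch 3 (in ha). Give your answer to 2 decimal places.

17.04

|Patch 1 ∩ Patch 2| = 12.3077.
|(Patch 1 ∩ Patch 2) ∩ Patch 3| = 3.1346.
|(Patch 1 ∩ Patch 2) △ Patch 3| = 12.3077 + 11 − 6.2692 = 17.04.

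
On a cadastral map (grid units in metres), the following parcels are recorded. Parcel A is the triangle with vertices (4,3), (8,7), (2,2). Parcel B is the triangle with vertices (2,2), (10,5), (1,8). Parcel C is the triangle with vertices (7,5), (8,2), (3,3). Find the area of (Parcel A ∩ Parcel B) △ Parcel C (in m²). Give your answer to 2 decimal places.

|Parcel A ∩ Parcel B| = 1.9048.
|(Parcel A ∩ Parcel B) ∩ Parcel C| = 0.5432.
|(Parcel A ∩ Parcel B) △ Parcel C| = 1.9048 + 7 − 1.0864 = 7.82.

7.82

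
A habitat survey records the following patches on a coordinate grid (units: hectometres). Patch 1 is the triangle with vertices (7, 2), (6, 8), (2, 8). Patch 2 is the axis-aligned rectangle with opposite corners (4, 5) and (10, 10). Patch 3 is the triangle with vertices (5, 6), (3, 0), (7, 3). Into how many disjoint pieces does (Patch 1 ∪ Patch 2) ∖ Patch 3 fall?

2

(Patch 1 ∪ Patch 2) ∖ Patch 3 splits into 2 disjoint pieces (area 0.1823, area 32.6063).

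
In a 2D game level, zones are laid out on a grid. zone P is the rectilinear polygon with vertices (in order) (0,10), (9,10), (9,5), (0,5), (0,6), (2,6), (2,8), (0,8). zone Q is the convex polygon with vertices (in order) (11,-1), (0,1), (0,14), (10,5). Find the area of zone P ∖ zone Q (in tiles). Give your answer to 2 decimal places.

9.34

|zone P| = 41, |zone P∩zone Q| = 31.6611.
|zone P ∖ zone Q| = |zone P| − |zone P∩zone Q| = 41 − 31.6611 = 9.34.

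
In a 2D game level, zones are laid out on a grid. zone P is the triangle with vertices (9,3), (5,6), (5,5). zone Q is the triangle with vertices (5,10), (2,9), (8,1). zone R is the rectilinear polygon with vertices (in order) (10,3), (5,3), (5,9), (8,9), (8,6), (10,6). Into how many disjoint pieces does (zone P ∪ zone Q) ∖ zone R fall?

2

(zone P ∪ zone Q) ∖ zone R splits into 2 disjoint pieces (area 0.8333, area 7.6667).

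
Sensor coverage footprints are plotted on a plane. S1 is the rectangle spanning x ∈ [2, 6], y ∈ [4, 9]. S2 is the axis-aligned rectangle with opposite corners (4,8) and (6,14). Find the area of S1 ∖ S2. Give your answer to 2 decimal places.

|S1∩S2|: x∈[4,6], y∈[8,9] → 2·1 = 2.
|S1| = 20.
|S1 ∖ S2| = |S1| − |S1∩S2| = 20 − 2 = 18.00.

18.00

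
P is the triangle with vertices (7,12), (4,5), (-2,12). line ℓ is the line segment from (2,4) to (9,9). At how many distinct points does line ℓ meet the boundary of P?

2

The segment meets the boundary at (4.265,5.618), (3.772,5.266).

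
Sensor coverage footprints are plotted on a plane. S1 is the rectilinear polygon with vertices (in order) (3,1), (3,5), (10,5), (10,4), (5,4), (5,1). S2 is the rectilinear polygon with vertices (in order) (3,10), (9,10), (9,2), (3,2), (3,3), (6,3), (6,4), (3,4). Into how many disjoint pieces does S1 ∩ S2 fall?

S1 ∩ S2 splits into 2 disjoint pieces (area 2, area 6).

2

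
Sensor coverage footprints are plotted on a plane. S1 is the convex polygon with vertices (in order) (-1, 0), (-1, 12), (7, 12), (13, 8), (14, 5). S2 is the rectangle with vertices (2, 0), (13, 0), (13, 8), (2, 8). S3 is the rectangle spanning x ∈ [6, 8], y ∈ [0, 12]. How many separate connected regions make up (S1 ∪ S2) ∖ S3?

2

(S1 ∪ S2) ∖ S3 splits into 2 disjoint pieces (area 82.5, area 50).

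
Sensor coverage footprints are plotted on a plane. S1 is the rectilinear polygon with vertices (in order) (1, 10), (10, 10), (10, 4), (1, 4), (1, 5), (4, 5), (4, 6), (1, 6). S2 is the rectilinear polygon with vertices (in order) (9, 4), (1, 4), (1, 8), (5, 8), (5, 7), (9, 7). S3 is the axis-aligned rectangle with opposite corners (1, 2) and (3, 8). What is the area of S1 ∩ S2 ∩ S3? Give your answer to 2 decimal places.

6.00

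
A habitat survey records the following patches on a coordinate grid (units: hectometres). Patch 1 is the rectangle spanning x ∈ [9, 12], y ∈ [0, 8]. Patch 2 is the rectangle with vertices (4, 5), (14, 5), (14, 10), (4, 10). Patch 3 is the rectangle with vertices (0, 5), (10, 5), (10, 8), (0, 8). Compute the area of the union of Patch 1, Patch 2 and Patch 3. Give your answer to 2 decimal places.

By inclusion–exclusion:
Individual areas: |Patch 1| = 24, |Patch 2| = 50, |Patch 3| = 30.
|Patch 1∩Patch 2|: x∈[9,12], y∈[5,8] → 3·3 = 9.
|Patch 1∩Patch 3|: x∈[9,10], y∈[5,8] → 1·3 = 3.
|Patch 2∩Patch 3|: x∈[4,10], y∈[5,8] → 6·3 = 18.
|Patch 1∩Patch 2∩Patch 3| = 3.
|Patch 1 ∪ Patch 2 ∪ Patch 3| = 104 − 30 + 3 = 77.00.

77.00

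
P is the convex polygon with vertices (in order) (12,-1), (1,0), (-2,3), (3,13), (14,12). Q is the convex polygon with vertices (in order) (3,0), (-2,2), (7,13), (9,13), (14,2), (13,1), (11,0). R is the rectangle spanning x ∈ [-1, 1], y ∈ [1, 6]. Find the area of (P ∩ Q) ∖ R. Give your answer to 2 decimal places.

|P ∩ Q| = 118.6713.
|(P ∩ Q) ∩ R| = 6.3056.
|(P ∩ Q) ∖ R| = 118.6713 − 6.3056 = 112.37.

112.37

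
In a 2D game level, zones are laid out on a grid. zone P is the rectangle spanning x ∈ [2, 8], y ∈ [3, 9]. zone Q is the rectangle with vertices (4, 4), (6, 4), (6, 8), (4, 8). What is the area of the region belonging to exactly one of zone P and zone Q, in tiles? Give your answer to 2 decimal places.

28.00

|zone P∩zone Q|: x∈[4,6], y∈[4,8] → 2·4 = 8.
|zone P △ zone Q| = |zone P| + |zone Q| − 2·|zone P∩zone Q| = 36 + 8 − 16 = 28.00.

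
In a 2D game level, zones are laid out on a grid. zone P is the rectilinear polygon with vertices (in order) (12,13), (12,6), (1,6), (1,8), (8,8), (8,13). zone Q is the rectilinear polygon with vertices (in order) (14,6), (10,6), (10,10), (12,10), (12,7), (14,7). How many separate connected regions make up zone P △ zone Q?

2

zone P △ zone Q splits into 2 disjoint pieces (area 34, area 2).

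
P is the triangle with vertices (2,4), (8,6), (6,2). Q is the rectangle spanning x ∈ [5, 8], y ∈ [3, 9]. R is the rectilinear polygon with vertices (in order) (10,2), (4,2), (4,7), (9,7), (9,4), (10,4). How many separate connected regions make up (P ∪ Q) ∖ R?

2

(P ∪ Q) ∖ R splits into 2 disjoint pieces (area 6, area 1.6667).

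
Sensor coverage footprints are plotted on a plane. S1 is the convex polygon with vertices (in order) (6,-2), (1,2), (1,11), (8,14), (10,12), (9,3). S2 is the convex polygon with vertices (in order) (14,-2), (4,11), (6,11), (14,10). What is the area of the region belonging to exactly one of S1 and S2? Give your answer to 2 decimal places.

|S1| = 104.5, |S2| = 61, |S1∩S2| = 18.7641.
|S1 △ S2| = |S1| + |S2| − 2·|S1∩S2| = 104.5 + 61 − 37.5281 = 127.97.

127.97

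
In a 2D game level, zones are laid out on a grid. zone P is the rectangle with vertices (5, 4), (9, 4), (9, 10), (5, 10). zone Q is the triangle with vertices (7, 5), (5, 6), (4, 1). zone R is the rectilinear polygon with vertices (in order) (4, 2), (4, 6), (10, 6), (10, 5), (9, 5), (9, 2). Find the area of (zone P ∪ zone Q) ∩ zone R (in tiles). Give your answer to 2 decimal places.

The region (zone P ∪ zone Q) ∩ zone R is the polygon with vertices (9,5), (9,4), (6.25,4), (4.75,2), (4.2,2), (5,6), (9,6).
By the shoelace formula its area is 10.60.

10.60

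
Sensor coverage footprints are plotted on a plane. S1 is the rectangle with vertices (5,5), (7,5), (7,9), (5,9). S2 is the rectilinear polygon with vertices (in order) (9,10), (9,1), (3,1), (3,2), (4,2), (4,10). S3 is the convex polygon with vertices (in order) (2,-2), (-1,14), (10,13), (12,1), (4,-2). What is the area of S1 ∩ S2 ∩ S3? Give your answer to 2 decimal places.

8.00

The intersection is the polygon with vertices (5,9), (7,9), (7,5), (5,5).
By the shoelace formula its area is 8.00.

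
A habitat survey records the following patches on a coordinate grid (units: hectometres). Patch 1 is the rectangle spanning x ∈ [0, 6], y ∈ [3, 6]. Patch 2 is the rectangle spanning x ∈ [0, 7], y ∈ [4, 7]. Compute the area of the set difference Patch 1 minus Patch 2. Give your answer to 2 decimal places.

|Patch 1∩Patch 2|: x∈[0,6], y∈[4,6] → 6·2 = 12.
|Patch 1| = 18.
|Patch 1 ∖ Patch 2| = |Patch 1| − |Patch 1∩Patch 2| = 18 − 12 = 6.00.

6.00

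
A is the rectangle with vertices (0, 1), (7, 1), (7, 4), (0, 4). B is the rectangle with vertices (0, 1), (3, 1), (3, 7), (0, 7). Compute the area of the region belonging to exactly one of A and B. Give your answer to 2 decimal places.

|A∩B|: x∈[0,3], y∈[1,4] → 3·3 = 9.
|A △ B| = |A| + |B| − 2·|A∩B| = 21 + 18 − 18 = 21.00.

21.00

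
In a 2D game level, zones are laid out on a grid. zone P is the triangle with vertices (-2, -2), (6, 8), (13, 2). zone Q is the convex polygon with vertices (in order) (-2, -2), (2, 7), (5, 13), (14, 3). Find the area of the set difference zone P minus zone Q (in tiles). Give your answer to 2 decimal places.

4.95

|zone P| = 59, |zone P∩zone Q| = 54.0458.
|zone P ∖ zone Q| = |zone P| − |zone P∩zone Q| = 59 − 54.0458 = 4.95.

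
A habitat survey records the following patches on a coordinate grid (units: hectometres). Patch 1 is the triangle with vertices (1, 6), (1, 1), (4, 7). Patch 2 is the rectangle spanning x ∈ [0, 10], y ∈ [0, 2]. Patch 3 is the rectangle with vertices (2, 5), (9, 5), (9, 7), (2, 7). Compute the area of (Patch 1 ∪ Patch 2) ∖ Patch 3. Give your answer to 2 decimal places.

|Patch 1 ∪ Patch 2| = 27.25.
|(Patch 1 ∪ Patch 2) ∩ Patch 3| = 2.3333.
|(Patch 1 ∪ Patch 2) ∖ Patch 3| = 27.25 − 2.3333 = 24.92.

24.92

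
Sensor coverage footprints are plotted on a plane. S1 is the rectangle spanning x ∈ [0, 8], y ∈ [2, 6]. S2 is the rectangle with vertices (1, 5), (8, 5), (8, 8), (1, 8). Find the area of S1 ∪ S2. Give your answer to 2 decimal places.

By inclusion–exclusion:
Individual areas: |S1| = 32, |S2| = 21.
|S1∩S2|: x∈[1,8], y∈[5,6] → 7·1 = 7.
|S1 ∪ S2| = 53 − 7 = 46.00.

46.00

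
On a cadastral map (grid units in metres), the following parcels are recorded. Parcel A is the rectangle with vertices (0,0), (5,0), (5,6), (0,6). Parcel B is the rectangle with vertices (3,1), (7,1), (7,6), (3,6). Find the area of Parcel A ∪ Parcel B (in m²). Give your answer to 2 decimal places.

By inclusion–exclusion:
Individual areas: |Parcel A| = 30, |Parcel B| = 20.
|Parcel A∩Parcel B|: x∈[3,5], y∈[1,6] → 2·5 = 10.
|Parcel A ∪ Parcel B| = 50 − 10 = 40.00.

40.00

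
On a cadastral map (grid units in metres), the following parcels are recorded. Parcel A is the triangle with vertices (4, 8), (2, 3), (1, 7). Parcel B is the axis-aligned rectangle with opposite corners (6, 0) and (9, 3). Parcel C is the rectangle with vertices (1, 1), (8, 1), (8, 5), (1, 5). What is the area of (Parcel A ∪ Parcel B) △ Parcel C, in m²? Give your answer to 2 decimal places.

32.90

|Parcel A ∪ Parcel B| = 15.5.
|(Parcel A ∪ Parcel B) ∩ Parcel C| = 5.3.
|(Parcel A ∪ Parcel B) △ Parcel C| = 15.5 + 28 − 10.6 = 32.90.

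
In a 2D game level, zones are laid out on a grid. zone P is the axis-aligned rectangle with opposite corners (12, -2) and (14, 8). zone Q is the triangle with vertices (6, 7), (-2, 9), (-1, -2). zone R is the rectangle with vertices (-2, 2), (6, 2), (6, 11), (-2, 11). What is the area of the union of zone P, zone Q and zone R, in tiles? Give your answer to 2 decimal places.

98.95

By inclusion–exclusion:
Individual areas: |zone P| = 20, |zone Q| = 43, |zone R| = 72.
|zone P∩zone Q| = 0.
|zone P∩zone R| = 0 (no overlap).
|zone Q∩zone R| = 36.0505.
|zone P∩zone Q∩zone R| = 0.
|zone P ∪ zone Q ∪ zone R| = 135 − 36.0505 + 0 = 98.95.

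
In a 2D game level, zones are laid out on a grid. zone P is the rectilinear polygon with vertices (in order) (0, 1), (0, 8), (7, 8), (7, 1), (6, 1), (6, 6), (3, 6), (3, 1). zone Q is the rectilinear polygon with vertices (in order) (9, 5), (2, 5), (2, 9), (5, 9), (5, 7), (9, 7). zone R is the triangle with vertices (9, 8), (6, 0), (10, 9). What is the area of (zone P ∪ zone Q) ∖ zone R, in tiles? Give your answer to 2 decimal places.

43.01

|zone P ∪ zone Q| = 44.
|(zone P ∪ zone Q) ∩ zone R| = 0.9931.
|(zone P ∪ zone Q) ∖ zone R| = 44 − 0.9931 = 43.01.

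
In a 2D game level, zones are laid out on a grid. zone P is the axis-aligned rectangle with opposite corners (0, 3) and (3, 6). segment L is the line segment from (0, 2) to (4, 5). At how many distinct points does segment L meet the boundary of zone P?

The segment meets the boundary at (3,4.25), (1.333,3).

2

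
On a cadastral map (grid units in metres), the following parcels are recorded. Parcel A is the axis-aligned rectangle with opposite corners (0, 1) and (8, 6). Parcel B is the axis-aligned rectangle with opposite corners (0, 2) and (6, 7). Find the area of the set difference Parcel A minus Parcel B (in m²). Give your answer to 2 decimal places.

16.00

|Parcel A∩Parcel B|: x∈[0,6], y∈[2,6] → 6·4 = 24.
|Parcel A| = 40.
|Parcel A ∖ Parcel B| = |Parcel A| − |Parcel A∩Parcel B| = 40 − 24 = 16.00.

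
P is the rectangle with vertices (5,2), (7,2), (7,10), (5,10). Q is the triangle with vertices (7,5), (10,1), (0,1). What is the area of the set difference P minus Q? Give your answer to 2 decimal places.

11.14

|P| = 16, |P∩Q| = 4.8571.
|P ∖ Q| = |P| − |P∩Q| = 16 − 4.8571 = 11.14.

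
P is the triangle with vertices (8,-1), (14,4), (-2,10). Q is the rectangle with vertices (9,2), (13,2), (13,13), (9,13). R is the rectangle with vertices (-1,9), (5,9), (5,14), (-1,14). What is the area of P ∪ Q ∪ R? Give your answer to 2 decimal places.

By inclusion–exclusion:
Individual areas: |P| = 58, |Q| = 44, |R| = 30.
|P∩Q| = 11.6833.
|P∩R| = 0.5208.
|Q∩R| = 0 (no overlap).
|P∩Q∩R| = 0.
|P ∪ Q ∪ R| = 132 − 12.2042 + 0 = 119.80.

119.80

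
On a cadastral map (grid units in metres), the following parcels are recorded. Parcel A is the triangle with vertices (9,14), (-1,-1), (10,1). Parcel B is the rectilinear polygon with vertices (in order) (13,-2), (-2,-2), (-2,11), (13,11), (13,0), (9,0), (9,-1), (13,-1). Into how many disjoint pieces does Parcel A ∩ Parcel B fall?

1

Parcel A ∩ Parcel B is a single connected region.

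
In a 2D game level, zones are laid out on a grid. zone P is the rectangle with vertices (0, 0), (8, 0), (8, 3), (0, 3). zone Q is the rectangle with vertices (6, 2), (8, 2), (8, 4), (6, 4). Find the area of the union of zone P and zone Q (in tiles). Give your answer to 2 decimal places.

26.00

By inclusion–exclusion:
Individual areas: |zone P| = 24, |zone Q| = 4.
|zone P∩zone Q|: x∈[6,8], y∈[2,3] → 2·1 = 2.
|zone P ∪ zone Q| = 28 − 2 = 26.00.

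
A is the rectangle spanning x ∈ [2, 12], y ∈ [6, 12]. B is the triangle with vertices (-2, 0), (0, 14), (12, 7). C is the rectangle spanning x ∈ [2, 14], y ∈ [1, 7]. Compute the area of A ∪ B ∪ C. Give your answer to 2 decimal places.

159.43

By inclusion–exclusion:
Individual areas: |A| = 60, |B| = 91, |C| = 72.
|A∩B| = 37.5714.
|A∩C|: x∈[2,12], y∈[6,7] → 10·1 = 10.
|B∩C| = 25.
|A∩B∩C| = 9.
|A ∪ B ∪ C| = 223 − 72.5714 + 9 = 159.43.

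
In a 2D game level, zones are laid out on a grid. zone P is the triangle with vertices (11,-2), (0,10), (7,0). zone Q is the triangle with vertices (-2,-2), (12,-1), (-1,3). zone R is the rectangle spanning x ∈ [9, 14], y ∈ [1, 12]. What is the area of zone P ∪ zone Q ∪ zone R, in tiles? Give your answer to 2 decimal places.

100.15

By inclusion–exclusion:
Individual areas: |zone P| = 13, |zone Q| = 34.5, |zone R| = 55.
|zone P∩zone Q| = 2.3464.
|zone P∩zone R| = 0.
|zone Q∩zone R| = 0.
|zone P∩zone Q∩zone R| = 0.
|zone P ∪ zone Q ∪ zone R| = 102.5 − 2.3464 + 0 = 100.15.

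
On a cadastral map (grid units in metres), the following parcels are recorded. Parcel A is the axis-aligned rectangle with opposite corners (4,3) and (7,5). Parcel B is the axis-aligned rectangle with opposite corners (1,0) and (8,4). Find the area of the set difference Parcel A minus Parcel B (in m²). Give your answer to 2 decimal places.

|Parcel A∩Parcel B|: x∈[4,7], y∈[3,4] → 3·1 = 3.
|Parcel A| = 6.
|Parcel A ∖ Parcel B| = |Parcel A| − |Parcel A∩Parcel B| = 6 − 3 = 3.00.

3.00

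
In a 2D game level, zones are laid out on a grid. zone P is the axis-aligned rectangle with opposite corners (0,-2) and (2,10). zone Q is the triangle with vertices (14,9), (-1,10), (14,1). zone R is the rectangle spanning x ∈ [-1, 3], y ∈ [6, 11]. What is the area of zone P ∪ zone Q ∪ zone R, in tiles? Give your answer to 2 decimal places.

By inclusion–exclusion:
Individual areas: |zone P| = 24, |zone Q| = 60, |zone R| = 20.
|zone P∩zone Q| = 2.1333.
|zone P∩zone R|: x∈[0,2], y∈[6,10] → 2·4 = 8.
|zone Q∩zone R| = 4.2667.
|zone P∩zone Q∩zone R| = 2.1333.
|zone P ∪ zone Q ∪ zone R| = 104 − 14.4 + 2.1333 = 91.73.

91.73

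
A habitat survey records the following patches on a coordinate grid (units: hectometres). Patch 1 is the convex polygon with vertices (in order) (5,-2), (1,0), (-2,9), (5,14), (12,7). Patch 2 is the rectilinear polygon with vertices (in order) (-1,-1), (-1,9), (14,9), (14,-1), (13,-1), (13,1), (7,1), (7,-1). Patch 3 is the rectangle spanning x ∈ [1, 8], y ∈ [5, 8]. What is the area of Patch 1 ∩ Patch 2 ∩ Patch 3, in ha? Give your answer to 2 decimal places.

21.00

The intersection is the polygon with vertices (1,5), (1,8), (8,8), (8,5).
By the shoelace formula its area is 21.00.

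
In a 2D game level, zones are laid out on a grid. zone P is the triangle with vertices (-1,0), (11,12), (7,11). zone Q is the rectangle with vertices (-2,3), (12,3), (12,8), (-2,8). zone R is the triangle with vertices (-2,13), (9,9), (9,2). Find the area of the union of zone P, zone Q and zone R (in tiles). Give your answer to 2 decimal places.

97.60

By inclusion–exclusion:
Individual areas: |zone P| = 18, |zone Q| = 70, |zone R| = 38.5.
|zone P∩zone Q| = 7.5.
|zone P∩zone R| = 6.9439.
|zone Q∩zone R| = 17.5.
|zone P∩zone Q∩zone R| = 3.0431.
|zone P ∪ zone Q ∪ zone R| = 126.5 − 31.9439 + 3.0431 = 97.60.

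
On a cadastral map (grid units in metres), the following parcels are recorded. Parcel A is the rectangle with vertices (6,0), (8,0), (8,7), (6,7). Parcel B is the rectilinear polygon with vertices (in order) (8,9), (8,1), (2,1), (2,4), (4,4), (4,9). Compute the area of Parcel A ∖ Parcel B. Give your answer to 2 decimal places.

2.00

|Parcel A| = 14, |Parcel A∩Parcel B| = 12.
|Parcel A ∖ Parcel B| = |Parcel A| − |Parcel A∩Parcel B| = 14 − 12 = 2.00.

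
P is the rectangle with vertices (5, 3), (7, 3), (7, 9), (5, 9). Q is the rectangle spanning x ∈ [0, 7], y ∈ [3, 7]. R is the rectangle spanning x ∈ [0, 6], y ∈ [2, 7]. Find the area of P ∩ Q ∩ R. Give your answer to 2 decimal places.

4.00

The intersection is the polygon with vertices (5,3), (5,7), (6,7), (6,3).
By the shoelace formula its area is 4.00.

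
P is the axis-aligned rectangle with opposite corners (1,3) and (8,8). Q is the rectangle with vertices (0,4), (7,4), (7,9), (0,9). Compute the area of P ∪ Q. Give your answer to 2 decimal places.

By inclusion–exclusion:
Individual areas: |P| = 35, |Q| = 35.
|P∩Q|: x∈[1,7], y∈[4,8] → 6·4 = 24.
|P ∪ Q| = 70 − 24 = 46.00.

46.00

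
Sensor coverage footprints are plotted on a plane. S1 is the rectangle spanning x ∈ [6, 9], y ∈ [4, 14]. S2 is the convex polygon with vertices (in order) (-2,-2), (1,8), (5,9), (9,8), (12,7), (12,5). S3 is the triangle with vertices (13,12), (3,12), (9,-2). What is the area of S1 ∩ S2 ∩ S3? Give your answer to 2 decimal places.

12.91

The intersection is the polygon with vertices (6.429,4), (6,5), (6,8.75), (9,8), (9,4).
By the shoelace formula its area is 12.91.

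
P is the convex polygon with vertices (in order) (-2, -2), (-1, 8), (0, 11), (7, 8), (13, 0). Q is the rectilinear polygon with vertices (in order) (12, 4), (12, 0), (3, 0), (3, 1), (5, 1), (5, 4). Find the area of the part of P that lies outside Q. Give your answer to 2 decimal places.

90.67

|P| = 118, |P∩Q| = 27.3333.
|P ∖ Q| = |P| − |P∩Q| = 118 − 27.3333 = 90.67.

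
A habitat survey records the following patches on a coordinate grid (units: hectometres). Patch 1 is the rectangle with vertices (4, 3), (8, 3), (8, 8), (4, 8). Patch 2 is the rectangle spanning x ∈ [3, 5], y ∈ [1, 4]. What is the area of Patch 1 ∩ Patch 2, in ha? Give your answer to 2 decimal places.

|Patch 1∩Patch 2|: x∈[4,5], y∈[3,4] → 1·1 = 1.

1.00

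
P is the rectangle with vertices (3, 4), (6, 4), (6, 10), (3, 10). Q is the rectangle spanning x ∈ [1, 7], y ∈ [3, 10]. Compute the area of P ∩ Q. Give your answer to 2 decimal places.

18.00

|P∩Q|: x∈[3,6], y∈[4,10] → 3·6 = 18.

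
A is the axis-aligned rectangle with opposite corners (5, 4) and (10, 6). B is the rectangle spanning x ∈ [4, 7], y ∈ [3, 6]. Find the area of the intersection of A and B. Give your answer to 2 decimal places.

|A∩B|: x∈[5,7], y∈[4,6] → 2·2 = 4.

4.00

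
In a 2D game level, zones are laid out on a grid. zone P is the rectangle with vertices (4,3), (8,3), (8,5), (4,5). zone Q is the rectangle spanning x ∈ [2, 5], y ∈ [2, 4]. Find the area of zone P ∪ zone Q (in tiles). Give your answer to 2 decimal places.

13.00

By inclusion–exclusion:
Individual areas: |zone P| = 8, |zone Q| = 6.
|zone P∩zone Q|: x∈[4,5], y∈[3,4] → 1·1 = 1.
|zone P ∪ zone Q| = 14 − 1 = 13.00.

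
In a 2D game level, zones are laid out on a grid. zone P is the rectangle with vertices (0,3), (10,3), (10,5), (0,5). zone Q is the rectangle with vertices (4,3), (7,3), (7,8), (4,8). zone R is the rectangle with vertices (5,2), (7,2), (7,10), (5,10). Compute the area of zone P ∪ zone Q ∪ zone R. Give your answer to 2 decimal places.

35.00

By inclusion–exclusion:
Individual areas: |zone P| = 20, |zone Q| = 15, |zone R| = 16.
|zone P∩zone Q|: x∈[4,7], y∈[3,5] → 3·2 = 6.
|zone P∩zone R|: x∈[5,7], y∈[3,5] → 2·2 = 4.
|zone Q∩zone R|: x∈[5,7], y∈[3,8] → 2·5 = 10.
|zone P∩zone Q∩zone R| = 4.
|zone P ∪ zone Q ∪ zone R| = 51 − 20 + 4 = 35.00.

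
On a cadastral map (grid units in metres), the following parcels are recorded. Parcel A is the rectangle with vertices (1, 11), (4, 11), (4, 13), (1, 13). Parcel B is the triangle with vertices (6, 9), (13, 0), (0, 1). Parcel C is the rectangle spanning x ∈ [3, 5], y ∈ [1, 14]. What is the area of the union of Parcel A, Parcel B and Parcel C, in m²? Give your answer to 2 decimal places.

74.33

By inclusion–exclusion:
Individual areas: |Parcel A| = 6, |Parcel B| = 55, |Parcel C| = 26.
|Parcel A∩Parcel B| = 0.
|Parcel A∩Parcel C|: x∈[3,4], y∈[11,13] → 1·2 = 2.
|Parcel B∩Parcel C| = 10.6667.
|Parcel A∩Parcel B∩Parcel C| = 0.
|Parcel A ∪ Parcel B ∪ Parcel C| = 87 − 12.6667 + 0 = 74.33.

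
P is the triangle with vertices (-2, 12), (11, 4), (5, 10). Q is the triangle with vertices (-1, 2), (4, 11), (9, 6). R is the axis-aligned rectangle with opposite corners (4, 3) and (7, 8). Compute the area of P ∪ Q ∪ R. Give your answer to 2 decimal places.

By inclusion–exclusion:
Individual areas: |P| = 15, |Q| = 35, |R| = 15.
|P∩Q| = 9.3835.
|P∩R| = 1.9231.
|Q∩R| = 10.2.
|P∩Q∩R| = 1.9231.
|P ∪ Q ∪ R| = 65 − 21.5066 + 1.9231 = 45.42.

45.42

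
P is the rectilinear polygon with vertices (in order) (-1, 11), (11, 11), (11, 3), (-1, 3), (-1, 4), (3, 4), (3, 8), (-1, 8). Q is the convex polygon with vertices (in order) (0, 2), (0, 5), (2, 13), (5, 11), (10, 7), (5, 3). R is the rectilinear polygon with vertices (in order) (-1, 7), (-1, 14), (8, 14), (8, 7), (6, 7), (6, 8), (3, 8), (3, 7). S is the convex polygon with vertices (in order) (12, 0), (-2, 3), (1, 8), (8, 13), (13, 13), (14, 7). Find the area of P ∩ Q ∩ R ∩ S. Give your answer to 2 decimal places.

13.11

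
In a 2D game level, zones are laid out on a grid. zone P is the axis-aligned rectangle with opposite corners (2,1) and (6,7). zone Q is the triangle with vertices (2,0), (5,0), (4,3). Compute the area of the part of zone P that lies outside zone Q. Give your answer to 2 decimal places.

|zone P| = 24, |zone P∩zone Q| = 2.
|zone P ∖ zone Q| = |zone P| − |zone P∩zone Q| = 24 − 2 = 22.00.

22.00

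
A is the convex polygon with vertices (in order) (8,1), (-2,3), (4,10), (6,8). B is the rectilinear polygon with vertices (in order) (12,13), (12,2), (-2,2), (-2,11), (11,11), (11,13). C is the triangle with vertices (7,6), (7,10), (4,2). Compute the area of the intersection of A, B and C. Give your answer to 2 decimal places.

The intersection is the polygon with vertices (6.69,5.586), (4,2), (6.108,7.622).
By the shoelace formula its area is 3.78.

3.78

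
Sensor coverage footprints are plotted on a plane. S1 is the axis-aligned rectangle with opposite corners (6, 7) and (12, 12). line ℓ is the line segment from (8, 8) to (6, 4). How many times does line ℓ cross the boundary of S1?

1

The segment meets the boundary at (7.5,7).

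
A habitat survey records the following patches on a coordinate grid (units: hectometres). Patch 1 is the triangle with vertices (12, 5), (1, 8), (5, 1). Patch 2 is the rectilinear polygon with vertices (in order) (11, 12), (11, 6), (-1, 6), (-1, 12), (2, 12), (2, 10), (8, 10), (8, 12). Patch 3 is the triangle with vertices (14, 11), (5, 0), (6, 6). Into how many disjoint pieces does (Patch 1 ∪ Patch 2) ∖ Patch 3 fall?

3

(Patch 1 ∪ Patch 2) ∖ Patch 3 splits into 3 disjoint pieces (area 5.4845, area 62.2383, area 0.7273).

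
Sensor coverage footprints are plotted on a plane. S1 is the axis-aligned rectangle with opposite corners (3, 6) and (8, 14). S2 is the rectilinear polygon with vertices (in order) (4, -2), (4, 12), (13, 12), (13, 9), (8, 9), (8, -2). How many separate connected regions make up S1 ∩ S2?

S1 ∩ S2 is a single connected region.

1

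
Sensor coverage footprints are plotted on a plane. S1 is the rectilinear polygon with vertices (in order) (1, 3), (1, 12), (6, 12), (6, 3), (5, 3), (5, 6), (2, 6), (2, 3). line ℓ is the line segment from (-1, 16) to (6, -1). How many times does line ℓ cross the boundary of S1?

2

The segment meets the boundary at (1,11.143), (3.118,6).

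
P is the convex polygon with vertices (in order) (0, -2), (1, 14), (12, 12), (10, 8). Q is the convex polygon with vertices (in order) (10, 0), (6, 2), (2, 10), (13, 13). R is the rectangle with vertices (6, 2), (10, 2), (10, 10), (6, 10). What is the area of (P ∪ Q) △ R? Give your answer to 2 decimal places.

101.61

|P ∪ Q| = 133.6121.
|(P ∪ Q) ∩ R| = 32.
|(P ∪ Q) △ R| = 133.6121 + 32 − 64 = 101.61.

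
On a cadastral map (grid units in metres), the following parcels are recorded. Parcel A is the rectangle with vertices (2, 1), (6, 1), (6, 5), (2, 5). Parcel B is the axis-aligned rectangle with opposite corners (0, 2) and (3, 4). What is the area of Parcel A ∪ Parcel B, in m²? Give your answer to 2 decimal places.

By inclusion–exclusion:
Individual areas: |Parcel A| = 16, |Parcel B| = 6.
|Parcel A∩Parcel B|: x∈[2,3], y∈[2,4] → 1·2 = 2.
|Parcel A ∪ Parcel B| = 22 − 2 = 20.00.

20.00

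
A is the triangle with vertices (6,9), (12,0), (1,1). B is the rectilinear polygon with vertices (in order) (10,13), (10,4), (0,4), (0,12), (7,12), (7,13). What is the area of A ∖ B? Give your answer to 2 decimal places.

30.35

|A| = 46.5, |A∩B| = 16.1458.
|A ∖ B| = |A| − |A∩B| = 46.5 − 16.1458 = 30.35.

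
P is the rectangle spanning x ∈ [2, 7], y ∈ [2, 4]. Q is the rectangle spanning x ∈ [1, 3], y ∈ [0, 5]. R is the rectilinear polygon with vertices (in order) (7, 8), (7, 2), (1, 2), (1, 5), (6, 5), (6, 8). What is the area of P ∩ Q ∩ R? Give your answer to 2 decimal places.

The intersection is the polygon with vertices (2,4), (3,4), (3,2), (2,2).
By the shoelace formula its area is 2.00.

2.00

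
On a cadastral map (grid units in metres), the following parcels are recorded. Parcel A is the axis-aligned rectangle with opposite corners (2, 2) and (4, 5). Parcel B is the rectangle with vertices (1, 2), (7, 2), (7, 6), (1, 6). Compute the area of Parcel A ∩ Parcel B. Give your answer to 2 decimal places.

6.00

|Parcel A∩Parcel B|: x∈[2,4], y∈[2,5] → 2·3 = 6.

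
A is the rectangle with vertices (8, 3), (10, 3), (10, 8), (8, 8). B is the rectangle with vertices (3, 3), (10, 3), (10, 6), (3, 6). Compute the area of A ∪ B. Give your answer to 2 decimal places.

25.00

By inclusion–exclusion:
Individual areas: |A| = 10, |B| = 21.
|A∩B|: x∈[8,10], y∈[3,6] → 2·3 = 6.
|A ∪ B| = 31 − 6 = 25.00.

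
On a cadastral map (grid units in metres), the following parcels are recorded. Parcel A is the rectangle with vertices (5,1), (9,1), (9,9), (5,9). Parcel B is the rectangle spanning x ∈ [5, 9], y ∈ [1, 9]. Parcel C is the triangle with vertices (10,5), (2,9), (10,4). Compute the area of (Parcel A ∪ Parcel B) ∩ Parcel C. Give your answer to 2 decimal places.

The region (Parcel A ∪ Parcel B) ∩ Parcel C is the polygon with vertices (5,7.5), (9,5.5), (9,4.625), (5,7.125).
By the shoelace formula its area is 2.50.

2.50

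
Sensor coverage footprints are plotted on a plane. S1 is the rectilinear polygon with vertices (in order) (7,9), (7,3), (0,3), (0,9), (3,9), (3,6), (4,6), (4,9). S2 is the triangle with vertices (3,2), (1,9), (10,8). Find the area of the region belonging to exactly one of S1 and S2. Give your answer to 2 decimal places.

24.11

|S1| = 39, |S2| = 30.5, |S1∩S2| = 22.6944.
|S1 △ S2| = |S1| + |S2| − 2·|S1∩S2| = 39 + 30.5 − 45.3889 = 24.11.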